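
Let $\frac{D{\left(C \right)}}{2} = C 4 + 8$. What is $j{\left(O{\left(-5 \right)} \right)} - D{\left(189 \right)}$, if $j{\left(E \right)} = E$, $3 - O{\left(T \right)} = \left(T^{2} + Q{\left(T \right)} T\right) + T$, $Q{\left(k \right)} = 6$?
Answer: $-1515$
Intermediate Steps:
$O{\left(T \right)} = 3 - T^{2} - 7 T$ ($O{\left(T \right)} = 3 - \left(\left(T^{2} + 6 T\right) + T\right) = 3 - \left(T^{2} + 7 T\right) = 3 - T^{2} - 7 T$)
$D{\left(C \right)} = 16 + 8 C$ ($D{\left(C \right)} = 2 \left(C 4 + 8\right) = 2 \left(4 C + 8\right) = 2 \left(8 + 4 C\right) = 16 + 8 C$)
$j{\left(O{\left(-5 \right)} \right)} - D{\left(189 \right)} = \left(3 - \left(-5\right)^{2} - -35\right) - \left(16 + 8 \cdot 189\right) = \left(3 - 25 + 35\right) - \left(16 + 1512\right) = \left(3 - 25 + 35\right) - 1528 = 13 - 1528 = -1515$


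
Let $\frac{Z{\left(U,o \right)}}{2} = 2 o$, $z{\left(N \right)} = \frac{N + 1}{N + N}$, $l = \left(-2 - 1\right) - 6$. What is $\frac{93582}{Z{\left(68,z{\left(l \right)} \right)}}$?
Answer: $\frac{421119}{8} \approx 52640.0$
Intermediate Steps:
$l = -9$ ($l = -3 - 6 = -9$)
$z{\left(N \right)} = \frac{1 + N}{2 N}$
$Z{\left(U,o \right)} = 4 o$ ($Z{\left(U,o \right)} = 2 \cdot 2 o = 4 o$)
$\frac{93582}{Z{\left(68,z{\left(l \right)} \right)}} = \frac{93582}{4 \frac{1 - 9}{2 \left(-9\right)}} = \frac{93582}{4 \cdot \frac{1}{2} \left(- \frac{1}{9}\right) \left(-8\right)} = \frac{93582}{4 \cdot \frac{4}{9}} = \frac{93582}{\frac{16}{9}} = 93582 \cdot \frac{9}{16} = \frac{421119}{8}$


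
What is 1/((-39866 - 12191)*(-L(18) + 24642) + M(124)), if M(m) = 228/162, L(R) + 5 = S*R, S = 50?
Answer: -27/33377334595 ≈ -8.0893e-10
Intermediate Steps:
L(R) = -5 + 50*R
M(m) = 38/27 (M(m) = 228*(1/162) = 38/27)
1/((-39866 - 12191)*(-L(18) + 24642) + M(124)) = 1/((-39866 - 12191)*(-(-5 + 50*18) + 24642) + 38/27) = 1/(-52057*(-(-5 + 900) + 24642) + 38/27) = 1/(-52057*(-1*895 + 24642) + 38/27) = 1/(-52057*(-895 + 24642) + 38/27) = 1/(-52057*23747 + 38/27) = 1/(-1236197579 + 38/27) = 1/(-33377334595/27) = -27/33377334595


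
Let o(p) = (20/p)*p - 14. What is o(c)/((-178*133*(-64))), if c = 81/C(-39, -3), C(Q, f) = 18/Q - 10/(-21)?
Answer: 3/757568 ≈ 3.9600e-6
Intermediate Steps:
C(Q, f) = 10/21 + 18/Q (C(Q, f) = 18/Q - 10*(-1/21) = 18/Q + 10/21 = 10/21 + 18/Q)
c = 22113/4 (c = 81/(10/21 + 18/(-39)) = 81/(10/21 + 18*(-1/39)) = 81/(10/21 - 6/13) = 81/(4/273) = 81*(273/4) = 22113/4 ≈ 5528.3)
o(p) = 6 (o(p) = 20 - 14 = 6)
o(c)/((-178*133*(-64))) = 6/((-178*133*(-64))) = 6/((-23674*(-64))) = 6/1515136 = 6*(1/1515136) = 3/757568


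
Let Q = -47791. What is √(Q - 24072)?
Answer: I*√71863 ≈ 268.07*I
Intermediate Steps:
√(Q - 24072) = √(-47791 - 24072) = √(-71863) = I*√71863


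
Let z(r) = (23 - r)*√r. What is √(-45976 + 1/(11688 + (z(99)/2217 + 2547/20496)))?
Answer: 2*√(-678278901963278 + 5968052608*√11)/√(59011562835 - 519232*√11) ≈ 214.42*I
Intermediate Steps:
z(r) = √r*(23 - r)
√(-45976 + 1/(11688 + (z(99)/2217 + 2547/20496))) = √(-45976 + 1/(11688 + ((√99*(23 - 1*99))/2217 + 2547/20496))) = √(-45976 + 1/(11688 + (((3*√11)*(23 - 99))*(1/2217) + 2547*(1/20496)))) = √(-45976 + 1/(11688 + (((3*√11)*(-76))*(1/2217) + 849/6832))) = √(-45976 + 1/(11688 + (-228*√11*(1/2217) + 849/6832))) = √(-45976 + 1/(11688 + (-76*√11/739 + 849/6832))) = √(-45976 + 1/(11688 + (849/6832 - 76*√11/739))) = √(-45976 + 1/(79853265/6832 - 76*√11/739))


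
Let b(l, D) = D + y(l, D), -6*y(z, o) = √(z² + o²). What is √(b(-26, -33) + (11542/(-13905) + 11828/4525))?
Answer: √(-87881163202572 - 469207956150*√1765)/1677870 ≈ 6.1821*I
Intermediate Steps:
y(z, o) = -√(o² + z²)/6 (y(z, o) = -√(z² + o²)/6 = -√(o² + z²)/6)
b(l, D) = D - √(D² + l²)/6
√(b(-26, -33) + (11542/(-13905) + 11828/4525)) = √((-33 - √((-33)² + (-26)²)/6) + (11542/(-13905) + 11828/4525)) = √((-33 - √(1089 + 676)/6) + (11542*(-1/13905) + 11828*(1/4525))) = √((-33 - √1765/6) + (-11542/13905 + 11828/4525)) = √((-33 - √1765/6) + 22448158/12584025) = √(-392824667/12584025 - √1765/6)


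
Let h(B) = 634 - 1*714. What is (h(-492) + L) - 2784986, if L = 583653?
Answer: -2201413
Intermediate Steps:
h(B) = -80 (h(B) = 634 - 714 = -80)
(h(-492) + L) - 2784986 = (-80 + 583653) - 2784986 = 583573 - 2784986 = -2201413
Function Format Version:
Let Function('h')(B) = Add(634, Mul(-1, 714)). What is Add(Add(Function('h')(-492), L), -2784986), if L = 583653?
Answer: -2201413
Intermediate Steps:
Function('h')(B) = -80 (Function('h')(B) = Add(634, -714) = -80)
Add(Add(Function('h')(-492), L), -2784986) = Add(Add(-80, 583653), -2784986) = Add(583573, -2784986) = -2201413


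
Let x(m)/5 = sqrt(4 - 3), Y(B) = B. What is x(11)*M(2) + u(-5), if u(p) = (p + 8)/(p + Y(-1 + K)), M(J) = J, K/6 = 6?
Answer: 101/10 ≈ 10.100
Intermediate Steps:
K = 36 (K = 6*6 = 36)
x(m) = 5 (x(m) = 5*sqrt(4 - 3) = 5*sqrt(1) = 5*1 = 5)
u(p) = (8 + p)/(35 + p) (u(p) = (p + 8)/(p + (-1 + 36)) = (8 + p)/(p + 35) = (8 + p)/(35 + p))
x(11)*M(2) + u(-5) = 5*2 + (8 - 5)/(35 - 5) = 10 + 3/30 = 10 + (1/30)*3 = 10 + 1/10 = 101/10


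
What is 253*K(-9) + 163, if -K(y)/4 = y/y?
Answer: -849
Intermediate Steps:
K(y) = -4 (K(y) = -4*y/y = -4*1 = -4)
253*K(-9) + 163 = 253*(-4) + 163 = -1012 + 163 = -849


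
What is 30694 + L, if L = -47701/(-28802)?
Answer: 884096289/28802 ≈ 30696.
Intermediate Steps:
L = 47701/28802 (L = -47701*(-1/28802) = 47701/28802 ≈ 1.6562)
30694 + L = 30694 + 47701/28802 = 884096289/28802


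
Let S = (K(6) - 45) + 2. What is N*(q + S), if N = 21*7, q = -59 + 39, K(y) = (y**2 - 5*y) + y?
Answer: -7497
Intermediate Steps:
K(y) = y**2 - 4*y
S = -31 (S = (6*(-4 + 6) - 45) + 2 = (6*2 - 45) + 2 = (12 - 45) + 2 = -33 + 2 = -31)
q = -20
N = 147
N*(q + S) = 147*(-20 - 31) = 147*(-51) = -7497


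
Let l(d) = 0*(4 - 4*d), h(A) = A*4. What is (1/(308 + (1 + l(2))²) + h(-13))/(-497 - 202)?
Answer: 16067/215991 ≈ 0.074387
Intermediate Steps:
h(A) = 4*A
l(d) = 0
(1/(308 + (1 + l(2))²) + h(-13))/(-497 - 202) = (1/(308 + (1 + 0)²) + 4*(-13))/(-497 - 202) = (1/(308 + 1²) - 52)/(-699) = (1/(308 + 1) - 52)*(-1/699) = (1/309 - 52)*(-1/699) = -16067/309*(-1/699) = 16067/215991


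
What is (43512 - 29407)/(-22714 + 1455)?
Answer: -2015/3037 ≈ -0.66348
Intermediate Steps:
(43512 - 29407)/(-22714 + 1455) = 14105/(-21259) = 14105*(-1/21259) = -2015/3037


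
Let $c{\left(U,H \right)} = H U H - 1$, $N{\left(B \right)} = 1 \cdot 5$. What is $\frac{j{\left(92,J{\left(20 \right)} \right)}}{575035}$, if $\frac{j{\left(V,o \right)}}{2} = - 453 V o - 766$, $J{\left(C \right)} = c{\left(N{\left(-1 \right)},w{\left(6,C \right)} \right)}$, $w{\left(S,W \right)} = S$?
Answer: $- \frac{2984308}{115007} \approx -25.949$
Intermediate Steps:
$N{\left(B \right)} = 5$
$c{\left(U,H \right)} = -1 + U H^{2}$ ($c{\left(U,H \right)} = U H^{2} - 1 = -1 + U H^{2}$)
$J{\left(C \right)} = 179$ ($J{\left(C \right)} = -1 + 5 \cdot 6^{2} = -1 + 5 \cdot 36 = -1 + 180 = 179$)
$j{\left(V,o \right)} = -1532 - 906 V o$ ($j{\left(V,o \right)} = 2 \left(- 453 V o - 766\right) = 2 \left(-766 - 453 V o\right) = -1532 - 906 V o$)
$\frac{j{\left(92,J{\left(20 \right)} \right)}}{575035} = \frac{-1532 - 83352 \cdot 179}{575035} = \left(-1532 - 14920008\right) \frac{1}{575035} = \left(-14921540\right) \frac{1}{575035} = - \frac{2984308}{115007}$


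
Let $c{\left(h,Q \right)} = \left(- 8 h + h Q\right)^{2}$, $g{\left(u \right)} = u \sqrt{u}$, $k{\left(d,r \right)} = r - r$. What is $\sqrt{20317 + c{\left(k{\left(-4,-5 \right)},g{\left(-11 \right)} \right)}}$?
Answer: $\sqrt{20317} \approx 142.54$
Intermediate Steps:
$k{\left(d,r \right)} = 0$
$g{\left(u \right)} = u^{\frac{3}{2}}$
$c{\left(h,Q \right)} = \left(- 8 h + Q h\right)^{2}$
$\sqrt{20317 + c{\left(k{\left(-4,-5 \right)},g{\left(-11 \right)} \right)}} = \sqrt{20317 + 0^{2} \left(-8 + \left(-11\right)^{\frac{3}{2}}\right)^{2}} = \sqrt{20317 + 0 \left(-8 - 11 i \sqrt{11}\right)^{2}} = \sqrt{20317 + 0} = \sqrt{20317}$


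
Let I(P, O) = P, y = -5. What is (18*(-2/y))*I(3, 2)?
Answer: 108/5 ≈ 21.600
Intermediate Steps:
(18*(-2/y))*I(3, 2) = (18*(-2/(-5)))*3 = (18*(-2*(-⅕)))*3 = (18*(⅖))*3 = (36/5)*3 = 108/5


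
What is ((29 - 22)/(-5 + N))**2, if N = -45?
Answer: 49/2500 ≈ 0.019600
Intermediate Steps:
((29 - 22)/(-5 + N))**2 = ((29 - 22)/(-5 - 45))**2 = (7/(-50))**2 = (7*(-1/50))**2 = (-7/50)**2 = 49/2500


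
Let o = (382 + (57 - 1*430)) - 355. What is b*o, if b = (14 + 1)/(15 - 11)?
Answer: -2595/2 ≈ -1297.5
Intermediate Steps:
b = 15/4 ≈ 3.7500
o = -346 (o = (382 + (57 - 430)) - 355 = (382 - 373) - 355 = 9 - 355 = -346)
b*o = (15/4)*(-346) = -2595/2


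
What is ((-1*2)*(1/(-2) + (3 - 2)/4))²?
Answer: ¼ ≈ 0.25000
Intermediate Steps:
((-1*2)*(1/(-2) + (3 - 2)/4))² = (-2*(1*(-½) + 1*(¼)))² = (-2*(-½ + ¼))² = (-2*(-¼))² = (½)² = ¼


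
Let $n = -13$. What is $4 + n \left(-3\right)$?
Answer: $43$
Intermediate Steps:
$4 + n \left(-3\right) = 4 - -39 = 4 + 39 = 43$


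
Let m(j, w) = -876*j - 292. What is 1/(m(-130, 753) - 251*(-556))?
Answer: 1/253144 ≈ 3.9503e-6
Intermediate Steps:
m(j, w) = -292 - 876*j
1/(m(-130, 753) - 251*(-556)) = 1/((-292 - 876*(-130)) - 251*(-556)) = 1/((-292 + 113880) + 139556) = 1/(113588 + 139556) = 1/253144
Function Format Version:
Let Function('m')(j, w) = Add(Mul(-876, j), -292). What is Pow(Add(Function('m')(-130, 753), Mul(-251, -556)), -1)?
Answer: Rational(1, 253144) ≈ 3.9503e-6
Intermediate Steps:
Function('m')(j, w) = Add(-292, Mul(-876, j))
Pow(Add(Function('m')(-130, 753), Mul(-251, -556)), -1) = Pow(Add(Add(-292, Mul(-876, -130)), Mul(-251, -556)), -1) = Pow(Add(Add(-292, 113880), 139556), -1) = Pow(Add(113588, 139556), -1) = Pow(253144, -1) = Rational(1, 253144)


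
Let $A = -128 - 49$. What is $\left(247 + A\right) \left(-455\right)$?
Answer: $-31850$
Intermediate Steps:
$A = -177$
$\left(247 + A\right) \left(-455\right) = \left(247 - 177\right) \left(-455\right) = 70 \left(-455\right) = -31850$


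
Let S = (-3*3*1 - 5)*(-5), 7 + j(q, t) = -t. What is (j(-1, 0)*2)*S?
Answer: -980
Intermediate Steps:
j(q, t) = -7 - t
S = 70 (S = (-9*1 - 5)*(-5) = (-9 - 5)*(-5) = -14*(-5) = 70)
(j(-1, 0)*2)*S = ((-7 - 1*0)*2)*70 = ((-7 + 0)*2)*70 = -7*2*70 = -14*70 = -980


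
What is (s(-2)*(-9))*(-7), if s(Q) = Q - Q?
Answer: 0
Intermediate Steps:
s(Q) = 0
(s(-2)*(-9))*(-7) = (0*(-9))*(-7) = 0*(-7) = 0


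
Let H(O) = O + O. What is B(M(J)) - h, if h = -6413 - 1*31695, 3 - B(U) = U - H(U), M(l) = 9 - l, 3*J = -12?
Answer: 38124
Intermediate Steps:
J = -4 (J = (1/3)*(-12) = -4)
H(O) = 2*O
B(U) = 3 + U (B(U) = 3 - (U - 2*U) = 3 - (-1)*U = 3 + U)
h = -38108 (h = -6413 - 31695 = -38108)
B(M(J)) - h = (3 + (9 - 1*(-4))) - 1*(-38108) = (3 + (9 + 4)) + 38108 = (3 + 13) + 38108 = 16 + 38108 = 38124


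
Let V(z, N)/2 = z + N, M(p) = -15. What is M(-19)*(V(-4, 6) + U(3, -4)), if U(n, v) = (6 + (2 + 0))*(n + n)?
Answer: -780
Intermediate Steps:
U(n, v) = 16*n (U(n, v) = (6 + 2)*(2*n) = 8*(2*n) = 16*n)
V(z, N) = 2*N + 2*z (V(z, N) = 2*(z + N) = 2*(N + z) = 2*N + 2*z)
M(-19)*(V(-4, 6) + U(3, -4)) = -15*((2*6 + 2*(-4)) + 16*3) = -15*((12 - 8) + 48) = -15*(4 + 48) = -15*52 = -780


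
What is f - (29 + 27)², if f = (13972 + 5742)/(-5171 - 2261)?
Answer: -11663233/3716 ≈ -3138.7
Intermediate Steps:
f = -9857/3716 (f = 19714/(-7432) = 19714*(-1/7432) = -9857/3716 ≈ -2.6526)
f - (29 + 27)² = -9857/3716 - (29 + 27)² = -9857/3716 - 1*56² = -9857/3716 - 1*3136 = -9857/3716 - 3136 = -11663233/3716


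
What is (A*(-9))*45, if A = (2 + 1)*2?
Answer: -2430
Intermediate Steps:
A = 6 (A = 3*2 = 6)
(A*(-9))*45 = (6*(-9))*45 = -54*45 = -2430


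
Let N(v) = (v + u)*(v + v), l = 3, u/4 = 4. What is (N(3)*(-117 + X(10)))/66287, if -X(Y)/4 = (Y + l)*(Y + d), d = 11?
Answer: -10602/5099 ≈ -2.0792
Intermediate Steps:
u = 16 (u = 4*4 = 16)
X(Y) = -4*(3 + Y)*(11 + Y) (X(Y) = -4*(Y + 3)*(Y + 11) = -4*(3 + Y)*(11 + Y))
N(v) = 2*v*(16 + v) (N(v) = (v + 16)*(v + v) = (16 + v)*(2*v) = 2*v*(16 + v))
(N(3)*(-117 + X(10)))/66287 = ((2*3*(16 + 3))*(-117 + (-132 - 56*10 - 4*10²)))/66287 = ((2*3*19)*(-117 + (-132 - 560 - 4*100)))*(1/66287) = (114*(-117 + (-132 - 560 - 400)))*(1/66287) = (114*(-117 - 1092))*(1/66287) = (114*(-1209))*(1/66287) = -137826*1/66287 = -10602/5099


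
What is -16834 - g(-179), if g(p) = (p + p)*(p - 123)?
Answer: -124950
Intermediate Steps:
g(p) = 2*p*(-123 + p) (g(p) = (2*p)*(-123 + p) = 2*p*(-123 + p))
-16834 - g(-179) = -16834 - 2*(-179)*(-123 - 179) = -16834 - 2*(-179)*(-302) = -16834 - 1*108116 = -16834 - 108116 = -124950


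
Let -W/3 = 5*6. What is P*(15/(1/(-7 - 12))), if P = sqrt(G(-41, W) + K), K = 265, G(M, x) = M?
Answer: -1140*sqrt(14) ≈ -4265.5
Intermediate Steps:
W = -90 (W = -15*6 = -3*30 = -90)
P = 4*sqrt(14) (P = sqrt(-41 + 265) = sqrt(224) = 4*sqrt(14) ≈ 14.967)
P*(15/(1/(-7 - 12))) = (4*sqrt(14))*(15/(1/(-7 - 12))) = (4*sqrt(14))*(15/(1/(-19))) = (4*sqrt(14))*(15/(-1/19)) = (4*sqrt(14))*(15*(-19)) = (4*sqrt(14))*(-285) = -1140*sqrt(14)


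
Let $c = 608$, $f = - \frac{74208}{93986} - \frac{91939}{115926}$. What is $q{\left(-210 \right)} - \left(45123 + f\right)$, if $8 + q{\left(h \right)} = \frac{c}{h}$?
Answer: $- \frac{2868457363323423}{63556622710} \approx -45132.0$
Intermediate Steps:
$f = - \frac{8621807731}{5447710518}$ ($f = \left(-74208\right) \frac{1}{93986} - \frac{91939}{115926} = - \frac{37104}{46993} - \frac{91939}{115926} = - \frac{8621807731}{5447710518} \approx -1.5826$)
$q{\left(h \right)} = -8 + \frac{608}{h}$
$q{\left(-210 \right)} - \left(45123 + f\right) = \left(-8 + \frac{608}{-210}\right) - \frac{245808419895983}{5447710518} = \left(-8 + 608 \left(- \frac{1}{210}\right)\right) + \left(-45123 + \frac{8621807731}{5447710518}\right) = \left(-8 - \frac{304}{105}\right) - \frac{245808419895983}{5447710518} = - \frac{1144}{105} - \frac{245808419895983}{5447710518} = - \frac{2868457363323423}{63556622710}$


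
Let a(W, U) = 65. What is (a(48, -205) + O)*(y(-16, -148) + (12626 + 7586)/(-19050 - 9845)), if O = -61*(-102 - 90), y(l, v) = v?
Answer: -50601906144/28895 ≈ -1.7512e+6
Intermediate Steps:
O = 11712 (O = -61*(-192) = 11712)
(a(48, -205) + O)*(y(-16, -148) + (12626 + 7586)/(-19050 - 9845)) = (65 + 11712)*(-148 + (12626 + 7586)/(-19050 - 9845)) = 11777*(-148 + 20212/(-28895)) = 11777*(-148 + 20212*(-1/28895)) = 11777*(-148 - 20212/28895) = 11777*(-4296672/28895) = -50601906144/28895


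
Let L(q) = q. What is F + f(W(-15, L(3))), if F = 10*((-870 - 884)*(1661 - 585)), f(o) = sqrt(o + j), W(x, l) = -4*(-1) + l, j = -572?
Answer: -18873040 + I*sqrt(565) ≈ -1.8873e+7 + 23.77*I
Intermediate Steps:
W(x, l) = 4 + l
f(o) = sqrt(-572 + o) (f(o) = sqrt(o - 572) = sqrt(-572 + o))
F = -18873040 (F = 10*(-1754*1076) = 10*(-1887304) = -18873040)
F + f(W(-15, L(3))) = -18873040 + sqrt(-572 + (4 + 3)) = -18873040 + sqrt(-572 + 7) = -18873040 + sqrt(-565) = -18873040 + I*sqrt(565)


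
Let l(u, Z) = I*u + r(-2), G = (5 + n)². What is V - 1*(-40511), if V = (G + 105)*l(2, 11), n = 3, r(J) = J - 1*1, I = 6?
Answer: 42032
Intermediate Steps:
r(J) = -1 + J (r(J) = J - 1 = -1 + J)
G = 64 (G = (5 + 3)² = 8² = 64)
l(u, Z) = -3 + 6*u (l(u, Z) = 6*u + (-1 - 2) = 6*u - 3 = -3 + 6*u)
V = 1521 (V = (64 + 105)*(-3 + 6*2) = 169*(-3 + 12) = 169*9 = 1521)
V - 1*(-40511) = 1521 - 1*(-40511) = 1521 + 40511 = 42032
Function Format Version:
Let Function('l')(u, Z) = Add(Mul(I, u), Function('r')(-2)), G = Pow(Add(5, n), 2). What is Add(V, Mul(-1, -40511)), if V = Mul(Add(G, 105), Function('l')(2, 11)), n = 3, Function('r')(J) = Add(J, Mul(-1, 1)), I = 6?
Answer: 42032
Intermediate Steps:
Function('r')(J) = Add(-1, J) (Function('r')(J) = Add(J, -1) = Add(-1, J))
G = 64 (G = Pow(Add(5, 3), 2) = Pow(8, 2) = 64)
Function('l')(u, Z) = Add(-3, Mul(6, u)) (Function('l')(u, Z) = Add(Mul(6, u), Add(-1, -2)) = Add(Mul(6, u), -3) = Add(-3, Mul(6, u)))
V = 1521 (V = Mul(Add(64, 105), Add(-3, Mul(6, 2))) = Mul(169, Add(-3, 12)) = Mul(169, 9) = 1521)
Add(V, Mul(-1, -40511)) = Add(1521, Mul(-1, -40511)) = Add(1521, 40511) = 42032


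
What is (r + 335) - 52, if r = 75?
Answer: 358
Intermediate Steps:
(r + 335) - 52 = (75 + 335) - 52 = 410 - 52 = 358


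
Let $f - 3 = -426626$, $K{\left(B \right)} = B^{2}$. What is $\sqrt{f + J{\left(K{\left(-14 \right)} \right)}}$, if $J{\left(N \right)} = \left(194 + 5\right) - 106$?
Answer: $i \sqrt{426530} \approx 653.09 i$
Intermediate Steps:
$f = -426623$ ($f = 3 - 426626 = -426623$)
$J{\left(N \right)} = 93$ ($J{\left(N \right)} = 199 - 106 = 93$)
$\sqrt{f + J{\left(K{\left(-14 \right)} \right)}} = \sqrt{-426623 + 93} = \sqrt{-426530} = i \sqrt{426530}$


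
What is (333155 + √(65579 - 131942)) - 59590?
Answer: 273565 + I*√66363 ≈ 2.7357e+5 + 257.61*I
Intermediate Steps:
(333155 + √(65579 - 131942)) - 59590 = (333155 + √(-66363)) - 59590 = (333155 + I*√66363) - 59590 = 273565 + I*√66363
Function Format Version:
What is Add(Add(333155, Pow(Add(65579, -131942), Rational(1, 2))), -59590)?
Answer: Add(273565, Mul(I, Pow(66363, Rational(1, 2)))) ≈ Add(2.7357e+5, Mul(257.61, I))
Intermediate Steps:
Add(Add(333155, Pow(Add(65579, -131942), Rational(1, 2))), -59590) = Add(Add(333155, Pow(-66363, Rational(1, 2))), -59590) = Add(Add(333155, Mul(I, Pow(66363, Rational(1, 2)))), -59590) = Add(273565, Mul(I, Pow(66363, Rational(1, 2))))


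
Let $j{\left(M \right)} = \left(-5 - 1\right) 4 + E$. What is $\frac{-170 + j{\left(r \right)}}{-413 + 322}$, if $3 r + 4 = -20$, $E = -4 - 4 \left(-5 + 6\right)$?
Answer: $\frac{202}{91} \approx 2.2198$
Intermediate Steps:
$E = -8$ ($E = -4 - 4 = -8$)
$r = -8$ ($r = - \frac{4}{3} + \frac{1}{3} \left(-20\right) = - \frac{4}{3} - \frac{20}{3} = -8$)
$j{\left(M \right)} = -32$ ($j{\left(M \right)} = \left(-5 - 1\right) 4 - 8 = \left(-6\right) 4 - 8 = -24 - 8 = -32$)
$\frac{-170 + j{\left(r \right)}}{-413 + 322} = \frac{-170 - 32}{-413 + 322} = - \frac{202}{-91} = \left(-202\right) \left(- \frac{1}{91}\right) = \frac{202}{91}$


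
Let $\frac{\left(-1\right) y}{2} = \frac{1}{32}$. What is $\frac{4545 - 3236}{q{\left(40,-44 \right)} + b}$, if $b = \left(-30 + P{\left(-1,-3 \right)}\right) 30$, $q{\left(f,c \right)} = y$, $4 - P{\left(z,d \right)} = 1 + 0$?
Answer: $- \frac{20944}{12961} \approx -1.6159$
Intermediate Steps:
$P{\left(z,d \right)} = 3$ ($P{\left(z,d \right)} = 4 - \left(1 + 0\right) = 4 - 1 = 3$)
$y = - \frac{1}{16}$ ($y = - \frac{2}{32} = \left(-2\right) \frac{1}{32} = - \frac{1}{16} \approx -0.0625$)
$q{\left(f,c \right)} = - \frac{1}{16}$
$b = -810$ ($b = \left(-30 + 3\right) 30 = \left(-27\right) 30 = -810$)
$\frac{4545 - 3236}{q{\left(40,-44 \right)} + b} = \frac{4545 - 3236}{- \frac{1}{16} - 810} = \frac{1309}{- \frac{12961}{16}} = 1309 \left(- \frac{16}{12961}\right) = - \frac{20944}{12961}$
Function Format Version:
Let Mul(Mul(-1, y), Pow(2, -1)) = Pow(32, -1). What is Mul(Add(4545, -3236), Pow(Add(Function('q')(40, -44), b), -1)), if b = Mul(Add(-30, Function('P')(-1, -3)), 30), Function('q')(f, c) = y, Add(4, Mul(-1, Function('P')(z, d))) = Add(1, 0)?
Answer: Rational(-20944, 12961) ≈ -1.6159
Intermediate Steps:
Function('P')(z, d) = 3 (Function('P')(z, d) = Add(4, Mul(-1, Add(1, 0))) = Add(4, Mul(-1, 1)) = Add(4, -1) = 3)
y = Rational(-1, 16) (y = Mul(-2, Pow(32, -1)) = Mul(-2, Rational(1, 32)) = Rational(-1, 16) ≈ -0.062500)
Function('q')(f, c) = Rational(-1, 16)
b = -810 (b = Mul(Add(-30, 3), 30) = Mul(-27, 30) = -810)
Mul(Add(4545, -3236), Pow(Add(Function('q')(40, -44), b), -1)) = Mul(Add(4545, -3236), Pow(Add(Rational(-1, 16), -810), -1)) = Mul(1309, Pow(Rational(-12961, 16), -1)) = Mul(1309, Rational(-16, 12961)) = Rational(-20944, 12961)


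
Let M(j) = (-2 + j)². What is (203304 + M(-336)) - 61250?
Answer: 256298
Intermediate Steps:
(203304 + M(-336)) - 61250 = (203304 + (-2 - 336)²) - 61250 = (203304 + (-338)²) - 61250 = (203304 + 114244) - 61250 = 317548 - 61250 = 256298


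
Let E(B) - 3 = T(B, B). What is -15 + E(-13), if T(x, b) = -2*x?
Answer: 14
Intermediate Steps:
E(B) = 3 - 2*B
-15 + E(-13) = -15 + (3 - 2*(-13)) = -15 + (3 + 26) = -15 + 29 = 14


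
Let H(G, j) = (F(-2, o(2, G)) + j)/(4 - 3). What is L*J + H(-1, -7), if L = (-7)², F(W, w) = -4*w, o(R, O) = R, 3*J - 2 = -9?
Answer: -388/3 ≈ -129.33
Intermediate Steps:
J = -7/3 (J = ⅔ + (⅓)*(-9) = ⅔ - 3 = -7/3 ≈ -2.3333)
H(G, j) = -8 + j (H(G, j) = (-4*2 + j)/(4 - 3) = (-8 + j)/1 = (-8 + j)*1 = -8 + j)
L = 49
L*J + H(-1, -7) = 49*(-7/3) + (-8 - 7) = -343/3 - 15 = -388/3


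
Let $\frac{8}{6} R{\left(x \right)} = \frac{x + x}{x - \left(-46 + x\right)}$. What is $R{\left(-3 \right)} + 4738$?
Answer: $\frac{435887}{92} \approx 4737.9$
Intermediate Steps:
$R{\left(x \right)} = \frac{3 x}{92}$ ($R{\left(x \right)} = \frac{3 \frac{x + x}{x - \left(-46 + x\right)}}{4} = \frac{3 \frac{2 x}{46}}{4} = \frac{3 \cdot 2 x \frac{1}{46}}{4} = \frac{3 \frac{x}{23}}{4} = \frac{3 x}{92}$)
$R{\left(-3 \right)} + 4738 = \frac{3}{92} \left(-3\right) + 4738 = - \frac{9}{92} + 4738 = \frac{435887}{92}$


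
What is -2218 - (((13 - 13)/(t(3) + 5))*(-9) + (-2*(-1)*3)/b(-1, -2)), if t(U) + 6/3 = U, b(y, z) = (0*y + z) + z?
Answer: -4433/2 ≈ -2216.5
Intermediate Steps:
b(y, z) = 2*z (b(y, z) = (0 + z) + z = z + z = 2*z)
t(U) = -2 + U
-2218 - (((13 - 13)/(t(3) + 5))*(-9) + (-2*(-1)*3)/b(-1, -2)) = -2218 - (((13 - 13)/((-2 + 3) + 5))*(-9) + (-2*(-1)*3)/((2*(-2)))) = -2218 - ((0/(1 + 5))*(-9) + (2*3)/(-4)) = -2218 - ((0/6)*(-9) + 6*(-¼)) = -2218 - ((0*(⅙))*(-9) - 3/2) = -2218 - (0*(-9) - 3/2) = -2218 - (0 - 3/2) = -2218 - 1*(-3/2) = -2218 + 3/2 = -4433/2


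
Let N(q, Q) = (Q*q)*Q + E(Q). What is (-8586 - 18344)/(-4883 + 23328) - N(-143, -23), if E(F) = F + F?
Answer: 279226091/3689 ≈ 75692.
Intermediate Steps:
E(F) = 2*F
N(q, Q) = 2*Q + q*Q² (N(q, Q) = (Q*q)*Q + 2*Q = q*Q² + 2*Q = 2*Q + q*Q²)
(-8586 - 18344)/(-4883 + 23328) - N(-143, -23) = (-8586 - 18344)/(-4883 + 23328) - (-23)*(2 - 23*(-143)) = -26930/18445 - (-23)*(2 + 3289) = -26930*1/18445 - (-23)*3291 = -5386/3689 - 1*(-75693) = -5386/3689 + 75693 = 279226091/3689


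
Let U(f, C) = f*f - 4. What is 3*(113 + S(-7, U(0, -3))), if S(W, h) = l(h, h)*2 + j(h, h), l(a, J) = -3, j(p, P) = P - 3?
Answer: 300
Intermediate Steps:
j(p, P) = -3 + P
U(f, C) = -4 + f² (U(f, C) = f² - 4 = -4 + f²)
S(W, h) = -9 + h (S(W, h) = -3*2 + (-3 + h) = -6 + (-3 + h) = -9 + h)
3*(113 + S(-7, U(0, -3))) = 3*(113 + (-9 + (-4 + 0²))) = 3*(113 + (-9 + (-4 + 0))) = 3*(113 + (-9 - 4)) = 3*(113 - 13) = 3*100 = 300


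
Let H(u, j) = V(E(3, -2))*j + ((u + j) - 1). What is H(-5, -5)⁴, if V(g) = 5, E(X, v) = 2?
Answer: 1679616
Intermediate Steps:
H(u, j) = -1 + u + 6*j (H(u, j) = 5*j + ((u + j) - 1) = 5*j + ((j + u) - 1) = 5*j + (-1 + j + u) = -1 + u + 6*j)
H(-5, -5)⁴ = (-1 - 5 + 6*(-5))⁴ = (-1 - 5 - 30)⁴ = (-36)⁴ = 1679616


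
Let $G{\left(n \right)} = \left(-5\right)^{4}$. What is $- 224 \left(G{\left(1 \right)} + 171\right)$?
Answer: $-178304$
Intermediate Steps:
$G{\left(n \right)} = 625$
$- 224 \left(G{\left(1 \right)} + 171\right) = - 224 \left(625 + 171\right) = \left(-224\right) 796 = -178304$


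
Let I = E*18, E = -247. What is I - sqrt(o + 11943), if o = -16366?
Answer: -4446 - I*sqrt(4423) ≈ -4446.0 - 66.506*I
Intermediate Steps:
I = -4446 (I = -247*18 = -4446)
I - sqrt(o + 11943) = -4446 - sqrt(-16366 + 11943) = -4446 - sqrt(-4423) = -4446 - I*sqrt(4423)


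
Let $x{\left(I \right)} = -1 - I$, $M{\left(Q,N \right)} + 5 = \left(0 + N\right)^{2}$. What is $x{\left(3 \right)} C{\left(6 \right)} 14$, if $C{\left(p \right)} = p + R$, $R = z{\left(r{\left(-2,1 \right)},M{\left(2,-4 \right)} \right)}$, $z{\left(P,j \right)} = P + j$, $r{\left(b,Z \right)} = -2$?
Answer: $-840$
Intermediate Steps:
$M{\left(Q,N \right)} = -5 + N^{2}$ ($M{\left(Q,N \right)} = -5 + \left(0 + N\right)^{2} = -5 + N^{2}$)
$R = 9$ ($R = -2 - \left(5 - \left(-4\right)^{2}\right) = -2 + \left(-5 + 16\right) = -2 + 11 = 9$)
$C{\left(p \right)} = 9 + p$ ($C{\left(p \right)} = p + 9 = 9 + p$)
$x{\left(3 \right)} C{\left(6 \right)} 14 = \left(-1 - 3\right) \left(9 + 6\right) 14 = \left(-1 - 3\right) 15 \cdot 14 = \left(-4\right) 15 \cdot 14 = \left(-60\right) 14 = -840$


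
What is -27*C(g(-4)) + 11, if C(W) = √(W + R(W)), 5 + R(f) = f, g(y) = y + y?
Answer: 11 - 27*I*√21 ≈ 11.0 - 123.73*I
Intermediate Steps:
g(y) = 2*y
R(f) = -5 + f
C(W) = √(-5 + 2*W) (C(W) = √(W + (-5 + W)) = √(-5 + 2*W))
-27*C(g(-4)) + 11 = -27*√(-5 + 2*(2*(-4))) + 11 = -27*√(-5 + 2*(-8)) + 11 = -27*√(-5 - 16) + 11 = -27*I*√21 + 11 = 11 - 27*I*√21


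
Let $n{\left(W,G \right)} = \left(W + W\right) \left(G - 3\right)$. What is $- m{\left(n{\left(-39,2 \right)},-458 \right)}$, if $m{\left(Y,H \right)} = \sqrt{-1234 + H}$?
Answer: $- 6 i \sqrt{47} \approx - 41.134 i$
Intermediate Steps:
$n{\left(W,G \right)} = 2 W \left(-3 + G\right)$ ($n{\left(W,G \right)} = 2 W \left(G - 3\right) = 2 W \left(-3 + G\right)$)
$- m{\left(n{\left(-39,2 \right)},-458 \right)} = - \sqrt{-1234 - 458} = - \sqrt{-1692} = - 6 i \sqrt{47}$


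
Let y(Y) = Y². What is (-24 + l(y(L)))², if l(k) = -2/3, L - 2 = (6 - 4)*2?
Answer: 5476/9 ≈ 608.44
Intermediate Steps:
L = 6 (L = 2 + (6 - 4)*2 = 2 + 2*2 = 2 + 4 = 6)
l(k) = -⅔ (l(k) = -2*⅓ = -⅔)
(-24 + l(y(L)))² = (-24 - ⅔)² = (-74/3)² = 5476/9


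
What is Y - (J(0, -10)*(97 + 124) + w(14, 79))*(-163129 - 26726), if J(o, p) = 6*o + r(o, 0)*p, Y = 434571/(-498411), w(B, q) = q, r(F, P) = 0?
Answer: 2491813125808/166137 ≈ 1.4999e+7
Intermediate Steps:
Y = -144857/166137 (Y = 434571*(-1/498411) = -144857/166137 ≈ -0.87191)
J(o, p) = 6*o (J(o, p) = 6*o + 0*p = 6*o + 0 = 6*o)
Y - (J(0, -10)*(97 + 124) + w(14, 79))*(-163129 - 26726) = -144857/166137 - ((6*0)*(97 + 124) + 79)*(-163129 - 26726) = -144857/166137 - (0*221 + 79)*(-189855) = -144857/166137 - (0 + 79)*(-189855) = -144857/166137 - 79*(-189855) = -144857/166137 - 1*(-14998545) = -144857/166137 + 14998545 = 2491813125808/166137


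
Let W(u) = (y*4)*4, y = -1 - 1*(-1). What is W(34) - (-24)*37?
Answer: 888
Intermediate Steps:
y = 0 (y = -1 + 1 = 0)
W(u) = 0 (W(u) = (0*4)*4 = 0*4 = 0)
W(34) - (-24)*37 = 0 - (-24)*37 = 0 - 1*(-888) = 0 + 888 = 888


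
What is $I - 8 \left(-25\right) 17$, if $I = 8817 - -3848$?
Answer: $16065$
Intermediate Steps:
$I = 12665$ ($I = 8817 + 3848 = 12665$)
$I - 8 \left(-25\right) 17 = 12665 - 8 \left(-25\right) 17 = 12665 - \left(-200\right) 17 = 12665 - -3400 = 12665 + 3400 = 16065$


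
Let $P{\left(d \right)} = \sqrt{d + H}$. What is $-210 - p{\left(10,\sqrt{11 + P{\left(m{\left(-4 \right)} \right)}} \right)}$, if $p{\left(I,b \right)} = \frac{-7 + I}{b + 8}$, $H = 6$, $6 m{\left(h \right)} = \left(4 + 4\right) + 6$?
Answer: $-210 - \frac{3}{8 + \sqrt{11 + \frac{5 \sqrt{3}}{3}}} \approx -210.26$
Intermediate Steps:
$m{\left(h \right)} = \frac{7}{3}$ ($m{\left(h \right)} = \frac{\left(4 + 4\right) + 6}{6} = \frac{8 + 6}{6} = \frac{1}{6} \cdot 14 = \frac{7}{3}$)
$P{\left(d \right)} = \sqrt{6 + d}$ ($P{\left(d \right)} = \sqrt{d + 6} = \sqrt{6 + d}$)
$p{\left(I,b \right)} = \frac{-7 + I}{8 + b}$
$-210 - p{\left(10,\sqrt{11 + P{\left(m{\left(-4 \right)} \right)}} \right)} = -210 - \frac{-7 + 10}{8 + \sqrt{11 + \sqrt{6 + \frac{7}{3}}}} = -210 - \frac{1}{8 + \sqrt{11 + \sqrt{\frac{25}{3}}}} \cdot 3 = -210 - \frac{1}{8 + \sqrt{11 + \frac{5 \sqrt{3}}{3}}} \cdot 3 = -210 - \frac{3}{8 + \sqrt{11 + \frac{5 \sqrt{3}}{3}}}$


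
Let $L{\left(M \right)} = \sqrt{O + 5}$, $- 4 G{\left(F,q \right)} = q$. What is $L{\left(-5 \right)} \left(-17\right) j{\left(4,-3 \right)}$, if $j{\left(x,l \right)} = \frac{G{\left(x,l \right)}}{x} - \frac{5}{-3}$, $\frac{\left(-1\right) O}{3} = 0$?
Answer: $- \frac{1513 \sqrt{5}}{48} \approx -70.483$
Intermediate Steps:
$O = 0$ ($O = \left(-3\right) 0 = 0$)
$G{\left(F,q \right)} = - \frac{q}{4}$
$j{\left(x,l \right)} = \frac{5}{3} - \frac{l}{4 x}$ ($j{\left(x,l \right)} = \frac{\left(- \frac{1}{4}\right) l}{x} - \frac{5}{-3} = - \frac{l}{4 x} - - \frac{5}{3} = - \frac{l}{4 x} + \frac{5}{3} = \frac{5}{3} - \frac{l}{4 x}$)
$L{\left(M \right)} = \sqrt{5}$ ($L{\left(M \right)} = \sqrt{0 + 5} = \sqrt{5}$)
$L{\left(-5 \right)} \left(-17\right) j{\left(4,-3 \right)} = \sqrt{5} \left(-17\right) \left(\frac{5}{3} - - \frac{3}{4 \cdot 4}\right) = - 17 \sqrt{5} \left(\frac{5}{3} - \left(- \frac{3}{4}\right) \frac{1}{4}\right) = - 17 \sqrt{5} \left(\frac{5}{3} + \frac{3}{16}\right) = - 17 \sqrt{5} \cdot \frac{89}{48} = - \frac{1513 \sqrt{5}}{48}$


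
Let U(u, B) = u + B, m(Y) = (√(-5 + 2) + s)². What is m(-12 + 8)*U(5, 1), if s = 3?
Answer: 36 + 36*I*√3 ≈ 36.0 + 62.354*I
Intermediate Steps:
m(Y) = (3 + I*√3)² (m(Y) = (√(-5 + 2) + 3)² = (√(-3) + 3)² = (I*√3 + 3)² = (3 + I*√3)²)
U(u, B) = B + u
m(-12 + 8)*U(5, 1) = (3 + I*√3)²*(1 + 5) = (3 + I*√3)²*6 = 6*(3 + I*√3)²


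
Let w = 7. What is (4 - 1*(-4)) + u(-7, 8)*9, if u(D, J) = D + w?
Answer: 8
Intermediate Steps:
u(D, J) = 7 + D (u(D, J) = D + 7 = 7 + D)
(4 - 1*(-4)) + u(-7, 8)*9 = (4 - 1*(-4)) + (7 - 7)*9 = (4 + 4) + 0*9 = 8 + 0 = 8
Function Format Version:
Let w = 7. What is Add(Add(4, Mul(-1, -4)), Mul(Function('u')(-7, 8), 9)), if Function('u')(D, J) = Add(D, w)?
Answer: 8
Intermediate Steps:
Function('u')(D, J) = Add(7, D) (Function('u')(D, J) = Add(D, 7) = Add(7, D))
Add(Add(4, Mul(-1, -4)), Mul(Function('u')(-7, 8), 9)) = Add(Add(4, Mul(-1, -4)), Mul(Add(7, -7), 9)) = Add(Add(4, 4), Mul(0, 9)) = Add(8, 0) = 8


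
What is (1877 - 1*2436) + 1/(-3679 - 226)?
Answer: -2182896/3905 ≈ -559.00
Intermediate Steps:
(1877 - 1*2436) + 1/(-3679 - 226) = (1877 - 2436) + 1/(-3905) = -559 - 1/3905 = -2182896/3905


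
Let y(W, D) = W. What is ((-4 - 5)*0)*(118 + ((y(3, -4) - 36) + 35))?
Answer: 0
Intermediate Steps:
((-4 - 5)*0)*(118 + ((y(3, -4) - 36) + 35)) = ((-4 - 5)*0)*(118 + ((3 - 36) + 35)) = (-9*0)*(118 + (-33 + 35)) = 0*(118 + 2) = 0*120 = 0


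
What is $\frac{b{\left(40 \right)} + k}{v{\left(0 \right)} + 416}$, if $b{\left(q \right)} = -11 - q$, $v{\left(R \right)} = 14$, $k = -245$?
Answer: $- \frac{148}{215} \approx -0.68837$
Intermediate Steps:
$\frac{b{\left(40 \right)} + k}{v{\left(0 \right)} + 416} = \frac{\left(-11 - 40\right) - 245}{14 + 416} = \frac{\left(-11 - 40\right) - 245}{430} = \left(-51 - 245\right) \frac{1}{430} = \left(-296\right) \frac{1}{430} = - \frac{148}{215}$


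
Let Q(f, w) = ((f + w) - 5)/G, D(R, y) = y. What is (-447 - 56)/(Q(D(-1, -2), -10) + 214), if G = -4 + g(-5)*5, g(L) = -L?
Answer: -10563/4477 ≈ -2.3594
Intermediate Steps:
G = 21 (G = -4 - 1*(-5)*5 = -4 + 5*5 = -4 + 25 = 21)
Q(f, w) = -5/21 + f/21 + w/21 (Q(f, w) = ((f + w) - 5)/21 = (-5 + f + w)*(1/21) = -5/21 + f/21 + w/21)
(-447 - 56)/(Q(D(-1, -2), -10) + 214) = (-447 - 56)/((-5/21 + (1/21)*(-2) + (1/21)*(-10)) + 214) = -503/((-5/21 - 2/21 - 10/21) + 214) = -503/(-17/21 + 214) = -503/4477/21 = -503*21/4477 = -10563/4477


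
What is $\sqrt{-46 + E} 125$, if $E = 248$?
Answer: $125 \sqrt{202} \approx 1776.6$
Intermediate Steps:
$\sqrt{-46 + E} 125 = \sqrt{-46 + 248} \cdot 125 = \sqrt{202} \cdot 125 = 125 \sqrt{202}$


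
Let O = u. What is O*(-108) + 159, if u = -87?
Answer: 9555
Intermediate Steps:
O = -87
O*(-108) + 159 = -87*(-108) + 159 = 9396 + 159 = 9555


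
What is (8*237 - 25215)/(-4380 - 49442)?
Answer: 23319/53822 ≈ 0.43326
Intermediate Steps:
(8*237 - 25215)/(-4380 - 49442) = (1896 - 25215)/(-53822) = -23319*(-1/53822) = 23319/53822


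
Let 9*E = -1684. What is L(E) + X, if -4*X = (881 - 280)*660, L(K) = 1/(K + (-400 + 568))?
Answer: -17056389/172 ≈ -99165.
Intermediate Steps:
E = -1684/9 (E = (⅑)*(-1684) = -1684/9 ≈ -187.11)
L(K) = 1/(168 + K) (L(K) = 1/(K + 168) = 1/(168 + K))
X = -99165 (X = -(881 - 280)*660/4 = -601*660/4 = -¼*396660 = -99165)
L(E) + X = 1/(168 - 1684/9) - 99165 = 1/(-172/9) - 99165 = -9/172 - 99165 = -17056389/172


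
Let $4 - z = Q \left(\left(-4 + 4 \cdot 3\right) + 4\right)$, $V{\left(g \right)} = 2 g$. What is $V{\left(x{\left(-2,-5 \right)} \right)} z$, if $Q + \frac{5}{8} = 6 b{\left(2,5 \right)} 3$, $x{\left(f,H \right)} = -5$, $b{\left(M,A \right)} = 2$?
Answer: $4205$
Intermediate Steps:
$Q = \frac{283}{8}$ ($Q = - \frac{5}{8} + 6 \cdot 2 \cdot 3 = - \frac{5}{8} + 12 \cdot 3 = - \frac{5}{8} + 36 = \frac{283}{8} \approx 35.375$)
$z = - \frac{841}{2}$ ($z = 4 - \frac{283 \left(\left(-4 + 4 \cdot 3\right) + 4\right)}{8} = 4 - \frac{283 \left(\left(-4 + 12\right) + 4\right)}{8} = 4 - \frac{283 \left(8 + 4\right)}{8} = 4 - \frac{283}{8} \cdot 12 = 4 - \frac{849}{2} = - \frac{841}{2} \approx -420.5$)
$V{\left(x{\left(-2,-5 \right)} \right)} z = 2 \left(-5\right) \left(- \frac{841}{2}\right) = \left(-10\right) \left(- \frac{841}{2}\right) = 4205$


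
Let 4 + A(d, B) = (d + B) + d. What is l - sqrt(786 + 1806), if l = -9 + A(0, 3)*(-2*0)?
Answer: -9 - 36*sqrt(2) ≈ -59.912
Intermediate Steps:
A(d, B) = -4 + B + 2*d (A(d, B) = -4 + ((d + B) + d) = -4 + ((B + d) + d) = -4 + (B + 2*d) = -4 + B + 2*d)
l = -9 (l = -9 + (-4 + 3 + 2*0)*(-2*0) = -9 + (-4 + 3 + 0)*0 = -9 - 1*0 = -9 + 0 = -9)
l - sqrt(786 + 1806) = -9 - sqrt(786 + 1806) = -9 - sqrt(2592) = -9 - 36*sqrt(2)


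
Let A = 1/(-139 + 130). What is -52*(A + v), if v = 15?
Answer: -6968/9 ≈ -774.22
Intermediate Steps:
A = -1/9 (A = 1/(-9) = -1/9 ≈ -0.11111)
-52*(A + v) = -52*(-1/9 + 15) = -52*134/9 = -6968/9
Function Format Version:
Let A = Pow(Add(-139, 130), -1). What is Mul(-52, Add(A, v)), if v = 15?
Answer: Rational(-6968, 9) ≈ -774.22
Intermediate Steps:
A = Rational(-1, 9) (A = Pow(-9, -1) = Rational(-1, 9) ≈ -0.11111)
Mul(-52, Add(A, v)) = Mul(-52, Add(Rational(-1, 9), 15)) = Mul(-52, Rational(134, 9)) = Rational(-6968, 9)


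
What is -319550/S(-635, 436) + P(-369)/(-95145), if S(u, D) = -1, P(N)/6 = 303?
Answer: 10134527644/31715 ≈ 3.1955e+5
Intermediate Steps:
P(N) = 1818 (P(N) = 6*303 = 1818)
-319550/S(-635, 436) + P(-369)/(-95145) = -319550/(-1) + 1818/(-95145) = -319550*(-1) + 1818*(-1/95145) = 319550 - 606/31715 = 10134527644/31715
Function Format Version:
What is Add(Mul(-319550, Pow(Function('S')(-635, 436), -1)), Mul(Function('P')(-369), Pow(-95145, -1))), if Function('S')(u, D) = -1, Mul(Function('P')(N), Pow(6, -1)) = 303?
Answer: Rational(10134527644, 31715) ≈ 3.1955e+5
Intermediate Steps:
Function('P')(N) = 1818 (Function('P')(N) = Mul(6, 303) = 1818)
Add(Mul(-319550, Pow(Function('S')(-635, 436), -1)), Mul(Function('P')(-369), Pow(-95145, -1))) = Add(Mul(-319550, Pow(-1, -1)), Mul(1818, Pow(-95145, -1))) = Add(Mul(-319550, -1), Mul(1818, Rational(-1, 95145))) = Add(319550, Rational(-606, 31715)) = Rational(10134527644, 31715)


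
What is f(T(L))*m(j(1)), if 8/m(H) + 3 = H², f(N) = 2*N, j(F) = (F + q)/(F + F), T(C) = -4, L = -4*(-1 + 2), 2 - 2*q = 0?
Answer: 32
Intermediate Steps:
q = 1 (q = 1 - ½*0 = 1 + 0 = 1)
L = -4 (L = -4*1 = -4)
j(F) = (1 + F)/(2*F) (j(F) = (F + 1)/(F + F) = (1 + F)/((2*F)) = (1 + F)*(1/(2*F)) = (1 + F)/(2*F))
m(H) = 8/(-3 + H²)
f(T(L))*m(j(1)) = (2*(-4))*(8/(-3 + ((½)*(1 + 1)/1)²)) = -64/(-3 + ((½)*1*2)²) = -64/(-3 + 1²) = -64/(-3 + 1) = -64/(-2) = -64*(-1)/2 = -8*(-4) = 32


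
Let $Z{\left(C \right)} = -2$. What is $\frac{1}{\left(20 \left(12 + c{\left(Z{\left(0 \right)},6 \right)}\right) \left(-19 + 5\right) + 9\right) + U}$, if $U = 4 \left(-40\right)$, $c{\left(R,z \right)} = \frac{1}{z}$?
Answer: $- \frac{3}{10673} \approx -0.00028108$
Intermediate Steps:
$U = -160$
$\frac{1}{\left(20 \left(12 + c{\left(Z{\left(0 \right)},6 \right)}\right) \left(-19 + 5\right) + 9\right) + U} = \frac{1}{\left(20 \left(12 + \frac{1}{6}\right) \left(-19 + 5\right) + 9\right) - 160} = \frac{1}{\left(20 \left(12 + \frac{1}{6}\right) \left(-14\right) + 9\right) - 160} = \frac{1}{\left(20 \cdot \frac{73}{6} \left(-14\right) + 9\right) - 160} = \frac{1}{\left(20 \left(- \frac{511}{3}\right) + 9\right) - 160} = \frac{1}{\left(- \frac{10220}{3} + 9\right) - 160} = \frac{1}{- \frac{10193}{3} - 160} = \frac{1}{- \frac{10673}{3}} = - \frac{3}{10673}$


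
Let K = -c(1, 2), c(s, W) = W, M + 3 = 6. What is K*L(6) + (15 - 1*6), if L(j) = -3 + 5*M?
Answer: -15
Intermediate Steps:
M = 3 (M = -3 + 6 = 3)
L(j) = 12 (L(j) = -3 + 5*3 = -3 + 15 = 12)
K = -2 (K = -1*2 = -2)
K*L(6) + (15 - 1*6) = -2*12 + (15 - 1*6) = -24 + (15 - 6) = -24 + 9 = -15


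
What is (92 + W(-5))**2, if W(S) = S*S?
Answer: 13689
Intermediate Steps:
W(S) = S**2
(92 + W(-5))**2 = (92 + (-5)**2)**2 = (92 + 25)**2 = 117**2 = 13689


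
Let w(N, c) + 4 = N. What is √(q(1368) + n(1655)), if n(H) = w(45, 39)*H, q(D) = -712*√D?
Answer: √(67855 - 4272*√38) ≈ 203.77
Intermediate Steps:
w(N, c) = -4 + N
n(H) = 41*H (n(H) = (-4 + 45)*H = 41*H)
√(q(1368) + n(1655)) = √(-4272*√38 + 41*1655) = √(-4272*√38 + 67855) = √(67855 - 4272*√38)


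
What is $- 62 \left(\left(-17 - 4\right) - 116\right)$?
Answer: $8494$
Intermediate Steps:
$- 62 \left(\left(-17 - 4\right) - 116\right) = - 62 \left(-21 - 116\right) = \left(-62\right) \left(-137\right) = 8494$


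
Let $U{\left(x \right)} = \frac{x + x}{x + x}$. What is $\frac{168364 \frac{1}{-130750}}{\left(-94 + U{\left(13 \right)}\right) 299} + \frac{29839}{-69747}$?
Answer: $- \frac{6026436467269}{14087984382875} \approx -0.42777$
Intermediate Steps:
$U{\left(x \right)} = 1$ ($U{\left(x \right)} = \frac{2 x}{2 x} = 2 x \frac{1}{2 x} = 1$)
$\frac{168364 \frac{1}{-130750}}{\left(-94 + U{\left(13 \right)}\right) 299} + \frac{29839}{-69747} = \frac{168364 \frac{1}{-130750}}{\left(-94 + 1\right) 299} + \frac{29839}{-69747} = \frac{168364 \left(- \frac{1}{130750}\right)}{\left(-93\right) 299} + 29839 \left(- \frac{1}{69747}\right) = - \frac{84182}{65375 \left(-27807\right)} - \frac{29839}{69747} = \left(- \frac{84182}{65375}\right) \left(- \frac{1}{27807}\right) - \frac{29839}{69747} = \frac{84182}{1817882625} - \frac{29839}{69747} = - \frac{6026436467269}{14087984382875}$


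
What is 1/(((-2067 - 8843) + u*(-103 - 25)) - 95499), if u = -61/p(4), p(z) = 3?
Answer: -3/311419 ≈ -9.6333e-6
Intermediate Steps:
u = -61/3 ≈ -20.333
1/(((-2067 - 8843) + u*(-103 - 25)) - 95499) = 1/(((-2067 - 8843) - 61*(-103 - 25)/3) - 95499) = 1/((-10910 - 61/3*(-128)) - 95499) = 1/((-10910 + 7808/3) - 95499) = 1/(-24922/3 - 95499) = 1/(-311419/3) = -3/311419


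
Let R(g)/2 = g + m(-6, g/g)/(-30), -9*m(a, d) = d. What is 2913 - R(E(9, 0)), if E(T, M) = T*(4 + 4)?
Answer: 373814/135 ≈ 2769.0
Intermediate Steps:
m(a, d) = -d/9
E(T, M) = 8*T (E(T, M) = T*8 = 8*T)
R(g) = 1/135 + 2*g (R(g) = 2*(g - g/(9*g)/(-30)) = 2*(g - ⅑*1*(-1/30)) = 2*(g - ⅑*(-1/30)) = 2*(g + 1/270) = 2*(1/270 + g) = 1/135 + 2*g)
2913 - R(E(9, 0)) = 2913 - (1/135 + 2*(8*9)) = 2913 - (1/135 + 2*72) = 2913 - (1/135 + 144) = 2913 - 1*19441/135 = 2913 - 19441/135 = 373814/135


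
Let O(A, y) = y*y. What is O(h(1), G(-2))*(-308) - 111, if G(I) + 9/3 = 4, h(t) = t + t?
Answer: -419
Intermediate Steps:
h(t) = 2*t
G(I) = 1 (G(I) = -3 + 4 = 1)
O(A, y) = y²
O(h(1), G(-2))*(-308) - 111 = 1²*(-308) - 111 = 1*(-308) - 111 = -308 - 111 = -419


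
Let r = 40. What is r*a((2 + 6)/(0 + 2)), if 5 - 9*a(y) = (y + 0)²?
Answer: -440/9 ≈ -48.889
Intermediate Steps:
a(y) = 5/9 - y²/9 (a(y) = 5/9 - (y + 0)²/9 = 5/9 - y²/9)
r*a((2 + 6)/(0 + 2)) = 40*(5/9 - (2 + 6)²/(0 + 2)²/9) = 40*(5/9 - (8/2)²/9) = 40*(5/9 - (8*(½))²/9) = 40*(5/9 - ⅑*4²) = 40*(5/9 - ⅑*16) = 40*(5/9 - 16/9) = 40*(-11/9) = -440/9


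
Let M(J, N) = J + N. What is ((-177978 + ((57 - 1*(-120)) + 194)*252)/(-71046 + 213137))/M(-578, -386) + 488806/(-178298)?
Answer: -16734873015179/6105624409438 ≈ -2.7409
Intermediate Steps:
((-177978 + ((57 - 1*(-120)) + 194)*252)/(-71046 + 213137))/M(-578, -386) + 488806/(-178298) = ((-177978 + ((57 - 1*(-120)) + 194)*252)/(-71046 + 213137))/(-578 - 386) + 488806/(-178298) = ((-177978 + ((57 + 120) + 194)*252)/142091)/(-964) + 488806*(-1/178298) = ((-177978 + (177 + 194)*252)*(1/142091))*(-1/964) - 244403/89149 = ((-177978 + 371*252)*(1/142091))*(-1/964) - 244403/89149 = ((-177978 + 93492)*(1/142091))*(-1/964) - 244403/89149 = -84486*1/142091*(-1/964) - 244403/89149 = -84486/142091*(-1/964) - 244403/89149 = 42243/68487862 - 244403/89149 = -16734873015179/6105624409438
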